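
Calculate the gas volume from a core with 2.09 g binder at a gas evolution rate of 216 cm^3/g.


Formula: V_gas = W_binder * gas_evolution_rate
V = 2.09 g * 216 cm^3/g = 451.4400 cm^3

Answer: 451.4400 cm^3


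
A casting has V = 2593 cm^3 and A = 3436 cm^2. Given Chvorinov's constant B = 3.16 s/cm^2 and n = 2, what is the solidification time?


Formula: t_s = B * (V/A)^n  (Chvorinov's rule, n=2)
Modulus M = V/A = 2593/3436 = 0.754657 cm
M^2 = 0.754657^2 = 0.569507 cm^2
t_s = 3.16 * 0.569507 = 1.7996 s


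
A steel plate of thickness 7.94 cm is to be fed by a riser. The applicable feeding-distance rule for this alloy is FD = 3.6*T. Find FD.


Formula: FD = 3.6 * T  (riser feeding-distance rule)
FD = 3.6 * 7.94 cm = 28.5840 cm

Final answer: 28.5840 cm


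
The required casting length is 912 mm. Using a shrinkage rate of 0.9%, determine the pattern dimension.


Formula: L_pattern = L_casting * (1 + shrinkage_rate/100)
Shrinkage factor = 1 + 0.9/100 = 1.009
L_pattern = 912 mm * 1.009 = 920.2080 mm

Final answer: 920.2080 mm


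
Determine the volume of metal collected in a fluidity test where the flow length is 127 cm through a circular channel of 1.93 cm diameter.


Formula: V = pi * (d/2)^2 * L  (cylinder volume)
Radius = 1.93/2 = 0.965 cm
V = pi * 0.965^2 * 127 = 371.5423 cm^3


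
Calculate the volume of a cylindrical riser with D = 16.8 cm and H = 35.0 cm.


Formula: V = pi * (D/2)^2 * H  (cylinder volume)
Radius = D/2 = 16.8/2 = 8.4 cm
V = pi * 8.4^2 * 35.0 = 7758.4772 cm^3


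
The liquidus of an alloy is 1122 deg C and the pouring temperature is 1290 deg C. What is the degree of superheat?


Formula: Superheat = T_pour - T_melt
Superheat = 1290 - 1122 = 168 deg C


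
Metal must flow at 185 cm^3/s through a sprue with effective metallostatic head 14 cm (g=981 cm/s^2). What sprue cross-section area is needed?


Formula: v = sqrt(2*g*h), A = Q/v
Velocity: v = sqrt(2 * 981 * 14) = sqrt(27468) = 165.7347 cm/s
Sprue area: A = Q / v = 185 / 165.7347 = 1.1162 cm^2

Final answer: 1.1162 cm^2


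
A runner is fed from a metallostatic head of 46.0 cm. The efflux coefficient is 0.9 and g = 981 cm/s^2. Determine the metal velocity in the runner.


Formula: v = Cd * sqrt(2 * g * h)  (Torricelli with discharge coefficient)
2*g*h = 2 * 981 * 46.0 = 90252.0 cm^2/s^2
sqrt(90252.0) = 300.41971 cm/s
v = 0.9 * 300.41971 = 270.3777 cm/s


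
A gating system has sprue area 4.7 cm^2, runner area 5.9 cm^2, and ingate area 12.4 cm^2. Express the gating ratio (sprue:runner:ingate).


Sprue:Runner:Ingate = 1 : 5.9/4.7 : 12.4/4.7 = 1:1.26:2.64

1:1.26:2.64


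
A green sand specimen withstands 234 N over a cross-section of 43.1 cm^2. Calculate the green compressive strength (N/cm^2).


Formula: Compressive Strength = Force / Area
Strength = 234 N / 43.1 cm^2 = 5.4292 N/cm^2

Answer: 5.4292 N/cm^2


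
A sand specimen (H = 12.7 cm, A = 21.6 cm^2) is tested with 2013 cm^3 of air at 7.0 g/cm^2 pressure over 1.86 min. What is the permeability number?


Formula: Permeability Number P = (V * H) / (p * A * t)
Numerator: V * H = 2013 * 12.7 = 25565.1
Denominator: p * A * t = 7.0 * 21.6 * 1.86 = 281.232
P = 25565.1 / 281.232 = 90.9040

90.9040


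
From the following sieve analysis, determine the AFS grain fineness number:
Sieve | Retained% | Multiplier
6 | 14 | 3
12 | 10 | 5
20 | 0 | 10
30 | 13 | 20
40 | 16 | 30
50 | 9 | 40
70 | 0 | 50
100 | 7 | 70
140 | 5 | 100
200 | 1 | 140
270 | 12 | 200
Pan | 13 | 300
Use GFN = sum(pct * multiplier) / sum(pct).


Formula: GFN = sum(pct * multiplier) / sum(pct)
sum(pct * multiplier) = 8622
sum(pct) = 100
GFN = 8622 / 100 = 86.22

Final answer: 86.22


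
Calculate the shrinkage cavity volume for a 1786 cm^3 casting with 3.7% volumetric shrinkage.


Formula: V_shrink = V_casting * shrinkage_pct / 100
V_shrink = 1786 cm^3 * 3.7 / 100 = 66.0820 cm^3

Final answer: 66.0820 cm^3


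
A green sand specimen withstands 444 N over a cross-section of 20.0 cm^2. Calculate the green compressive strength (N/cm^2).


Formula: Compressive Strength = Force / Area
Strength = 444 N / 20.0 cm^2 = 22.2000 N/cm^2

Answer: 22.2000 N/cm^2


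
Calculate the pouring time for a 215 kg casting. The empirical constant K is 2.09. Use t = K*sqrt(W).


Formula: t = K * sqrt(W)
sqrt(W) = sqrt(215) = 14.66288
t = 2.09 * 14.66288 = 30.6454 s

Answer: 30.6454 s


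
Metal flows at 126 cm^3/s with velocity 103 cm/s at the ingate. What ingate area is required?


Formula: A_ingate = Q / v  (continuity equation)
A = 126 cm^3/s / 103 cm/s = 1.2233 cm^2

Answer: 1.2233 cm^2


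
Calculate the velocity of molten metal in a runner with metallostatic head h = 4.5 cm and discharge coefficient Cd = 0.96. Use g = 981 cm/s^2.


Formula: v = Cd * sqrt(2 * g * h)  (Torricelli with discharge coefficient)
2*g*h = 2 * 981 * 4.5 = 8829.0 cm^2/s^2
sqrt(8829.0) = 93.96276 cm/s
v = 0.96 * 93.96276 = 90.2042 cm/s

Final answer: 90.2042 cm/s


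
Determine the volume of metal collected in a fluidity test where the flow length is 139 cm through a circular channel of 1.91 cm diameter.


Formula: V = pi * (d/2)^2 * L  (cylinder volume)
Radius = 1.91/2 = 0.955 cm
V = pi * 0.955^2 * 139 = 398.2643 cm^3

Final answer: 398.2643 cm^3


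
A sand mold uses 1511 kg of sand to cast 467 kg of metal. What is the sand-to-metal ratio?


Formula: Sand-to-Metal Ratio = W_sand / W_metal
Ratio = 1511 kg / 467 kg = 3.2355

3.2355


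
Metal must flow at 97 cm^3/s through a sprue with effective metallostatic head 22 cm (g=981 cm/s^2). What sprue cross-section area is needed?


Formula: v = sqrt(2*g*h), A = Q/v
Velocity: v = sqrt(2 * 981 * 22) = sqrt(43164) = 207.7595 cm/s
Sprue area: A = Q / v = 97 / 207.7595 = 0.4669 cm^2


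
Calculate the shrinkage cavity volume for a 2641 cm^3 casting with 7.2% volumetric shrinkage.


Formula: V_shrink = V_casting * shrinkage_pct / 100
V_shrink = 2641 cm^3 * 7.2 / 100 = 190.1520 cm^3

Final answer: 190.1520 cm^3


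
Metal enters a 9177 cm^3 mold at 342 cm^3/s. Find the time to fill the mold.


Formula: t_fill = V_mold / Q_flow
t = 9177 cm^3 / 342 cm^3/s = 26.8333 s

Answer: 26.8333 s


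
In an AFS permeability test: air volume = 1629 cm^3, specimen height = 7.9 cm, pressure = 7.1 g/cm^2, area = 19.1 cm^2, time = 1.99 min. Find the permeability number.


Formula: Permeability Number P = (V * H) / (p * A * t)
Numerator: V * H = 1629 * 7.9 = 12869.1
Denominator: p * A * t = 7.1 * 19.1 * 1.99 = 269.8639
P = 12869.1 / 269.8639 = 47.6874

47.6874


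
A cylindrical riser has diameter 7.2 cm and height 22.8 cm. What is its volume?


Formula: V = pi * (D/2)^2 * H  (cylinder volume)
Radius = D/2 = 7.2/2 = 3.6 cm
V = pi * 3.6^2 * 22.8 = 928.3029 cm^3

928.3029 cm^3


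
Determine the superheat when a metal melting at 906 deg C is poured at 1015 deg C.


Formula: Superheat = T_pour - T_melt
Superheat = 1015 - 906 = 109 deg C

Answer: 109 deg C


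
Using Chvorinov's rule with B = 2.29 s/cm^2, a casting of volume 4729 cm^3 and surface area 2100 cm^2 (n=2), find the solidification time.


Formula: t_s = B * (V/A)^n  (Chvorinov's rule, n=2)
Modulus M = V/A = 4729/2100 = 2.251905 cm
M^2 = 2.251905^2 = 5.071076 cm^2
t_s = 2.29 * 5.071076 = 11.6128 s


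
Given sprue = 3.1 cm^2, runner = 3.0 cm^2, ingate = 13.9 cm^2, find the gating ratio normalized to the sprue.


Sprue:Runner:Ingate = 1 : 3.0/3.1 : 13.9/3.1 = 1:0.97:4.48

Final answer: 1:0.97:4.48


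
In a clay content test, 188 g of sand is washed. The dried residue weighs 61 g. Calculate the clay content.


Formula: Clay% = (W_total - W_washed) / W_total * 100
Clay mass = 188 - 61 = 127 g
Clay% = 127 / 188 * 100 = 67.5532%

Final answer: 67.5532%


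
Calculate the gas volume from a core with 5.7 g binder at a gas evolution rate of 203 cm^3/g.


Formula: V_gas = W_binder * gas_evolution_rate
V = 5.7 g * 203 cm^3/g = 1157.1000 cm^3

Final answer: 1157.1000 cm^3


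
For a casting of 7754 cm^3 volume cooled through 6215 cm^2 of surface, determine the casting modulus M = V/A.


Formula: Casting Modulus M = V / A
M = 7754 cm^3 / 6215 cm^2 = 1.2476 cm


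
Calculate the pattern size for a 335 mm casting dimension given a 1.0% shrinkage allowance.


Formula: L_pattern = L_casting * (1 + shrinkage_rate/100)
Shrinkage factor = 1 + 1.0/100 = 1.01
L_pattern = 335 mm * 1.01 = 338.3500 mm

Final answer: 338.3500 mm


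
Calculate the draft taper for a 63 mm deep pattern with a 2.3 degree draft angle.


Formula: taper = depth * tan(draft_angle)
tan(2.3 deg) = 0.0401641
taper = 63 mm * 0.0401641 = 2.5303 mm

2.5303 mm


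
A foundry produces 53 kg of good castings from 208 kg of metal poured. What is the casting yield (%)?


Formula: Casting Yield = (W_good / W_total) * 100
Yield = (53 kg / 208 kg) * 100 = 25.4808%

Final answer: 25.4808%


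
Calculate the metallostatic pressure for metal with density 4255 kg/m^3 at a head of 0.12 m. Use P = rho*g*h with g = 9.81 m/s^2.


Formula: P = rho * g * h
rho * g = 4255 * 9.81 = 41741.55 N/m^3
P = 41741.55 * 0.12 = 5008.9860 Pa


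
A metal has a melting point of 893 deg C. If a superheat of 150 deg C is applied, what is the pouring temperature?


Formula: T_pour = T_melt + Superheat
T_pour = 893 + 150 = 1043 deg C

Answer: 1043 deg C


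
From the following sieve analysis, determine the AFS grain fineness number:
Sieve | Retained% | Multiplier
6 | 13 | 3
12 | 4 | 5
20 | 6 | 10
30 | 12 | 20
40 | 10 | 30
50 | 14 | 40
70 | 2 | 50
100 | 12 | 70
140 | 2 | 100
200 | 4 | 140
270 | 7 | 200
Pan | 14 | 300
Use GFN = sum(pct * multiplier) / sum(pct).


Formula: GFN = sum(pct * multiplier) / sum(pct)
sum(pct * multiplier) = 8519
sum(pct) = 100
GFN = 8519 / 100 = 85.19

Final answer: 85.19


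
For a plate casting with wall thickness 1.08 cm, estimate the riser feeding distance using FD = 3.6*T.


Formula: FD = 3.6 * T  (riser feeding-distance rule)
FD = 3.6 * 1.08 cm = 3.8880 cm

Answer: 3.8880 cm


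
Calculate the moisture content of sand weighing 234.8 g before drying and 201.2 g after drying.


Formula: MC = (W_wet - W_dry) / W_wet * 100
Water mass = 234.8 - 201.2 = 33.6 g
MC = 33.6 / 234.8 * 100 = 14.3101%


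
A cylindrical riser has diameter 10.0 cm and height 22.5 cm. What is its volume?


Formula: V = pi * (D/2)^2 * H  (cylinder volume)
Radius = D/2 = 10.0/2 = 5.0 cm
V = pi * 5.0^2 * 22.5 = 1767.1459 cm^3

1767.1459 cm^3


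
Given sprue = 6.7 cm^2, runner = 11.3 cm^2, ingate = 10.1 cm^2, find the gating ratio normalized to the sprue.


Sprue:Runner:Ingate = 1 : 11.3/6.7 : 10.1/6.7 = 1:1.69:1.51

1:1.69:1.51


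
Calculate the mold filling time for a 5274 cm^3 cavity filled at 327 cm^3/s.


Formula: t_fill = V_mold / Q_flow
t = 5274 cm^3 / 327 cm^3/s = 16.1284 s

16.1284 s


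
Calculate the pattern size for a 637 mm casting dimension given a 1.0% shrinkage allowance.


Formula: L_pattern = L_casting * (1 + shrinkage_rate/100)
Shrinkage factor = 1 + 1.0/100 = 1.01
L_pattern = 637 mm * 1.01 = 643.3700 mm


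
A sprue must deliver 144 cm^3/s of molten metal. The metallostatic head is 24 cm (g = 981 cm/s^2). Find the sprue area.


Formula: v = sqrt(2*g*h), A = Q/v
Velocity: v = sqrt(2 * 981 * 24) = sqrt(47088) = 216.9977 cm/s
Sprue area: A = Q / v = 144 / 216.9977 = 0.6636 cm^2

Answer: 0.6636 cm^2


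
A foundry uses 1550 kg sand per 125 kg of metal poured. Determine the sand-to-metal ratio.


Formula: Sand-to-Metal Ratio = W_sand / W_metal
Ratio = 1550 kg / 125 kg = 12.4000

Answer: 12.4000


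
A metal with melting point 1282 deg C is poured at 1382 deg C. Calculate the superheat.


Formula: Superheat = T_pour - T_melt
Superheat = 1382 - 1282 = 100 deg C

100 deg C


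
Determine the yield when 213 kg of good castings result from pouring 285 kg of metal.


Formula: Casting Yield = (W_good / W_total) * 100
Yield = (213 kg / 285 kg) * 100 = 74.7368%

74.7368%


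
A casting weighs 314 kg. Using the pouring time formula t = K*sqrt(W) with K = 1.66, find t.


Formula: t = K * sqrt(W)
sqrt(W) = sqrt(314) = 17.72005
t = 1.66 * 17.72005 = 29.4153 s


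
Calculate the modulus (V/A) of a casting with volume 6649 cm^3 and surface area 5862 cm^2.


Formula: Casting Modulus M = V / A
M = 6649 cm^3 / 5862 cm^2 = 1.1343 cm

Answer: 1.1343 cm


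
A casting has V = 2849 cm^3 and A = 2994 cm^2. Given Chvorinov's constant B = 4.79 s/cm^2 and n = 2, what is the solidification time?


Formula: t_s = B * (V/A)^n  (Chvorinov's rule, n=2)
Modulus M = V/A = 2849/2994 = 0.951570 cm
M^2 = 0.951570^2 = 0.905485 cm^2
t_s = 4.79 * 0.905485 = 4.3373 s


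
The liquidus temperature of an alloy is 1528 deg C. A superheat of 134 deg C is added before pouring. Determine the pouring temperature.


Formula: T_pour = T_melt + Superheat
T_pour = 1528 + 134 = 1662 deg C

Final answer: 1662 deg C


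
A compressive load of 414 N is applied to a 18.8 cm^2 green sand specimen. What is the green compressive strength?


Formula: Compressive Strength = Force / Area
Strength = 414 N / 18.8 cm^2 = 22.0213 N/cm^2

22.0213 N/cm^2


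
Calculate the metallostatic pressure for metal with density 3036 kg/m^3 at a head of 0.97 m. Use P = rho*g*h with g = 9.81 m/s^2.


Formula: P = rho * g * h
rho * g = 3036 * 9.81 = 29783.16 N/m^3
P = 29783.16 * 0.97 = 28889.6652 Pa

28889.6652 Pa


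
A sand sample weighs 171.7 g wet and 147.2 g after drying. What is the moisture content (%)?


Formula: MC = (W_wet - W_dry) / W_wet * 100
Water mass = 171.7 - 147.2 = 24.5 g
MC = 24.5 / 171.7 * 100 = 14.2691%

14.2691%


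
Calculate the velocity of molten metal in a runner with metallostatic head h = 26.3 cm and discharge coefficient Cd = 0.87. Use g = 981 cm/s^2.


Formula: v = Cd * sqrt(2 * g * h)  (Torricelli with discharge coefficient)
2*g*h = 2 * 981 * 26.3 = 51600.6 cm^2/s^2
sqrt(51600.6) = 227.15765 cm/s
v = 0.87 * 227.15765 = 197.6272 cm/s


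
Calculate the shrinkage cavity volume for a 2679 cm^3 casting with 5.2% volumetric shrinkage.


Formula: V_shrink = V_casting * shrinkage_pct / 100
V_shrink = 2679 cm^3 * 5.2 / 100 = 139.3080 cm^3

Answer: 139.3080 cm^3


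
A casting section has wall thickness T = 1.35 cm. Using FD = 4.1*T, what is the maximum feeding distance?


Formula: FD = 4.1 * T  (riser feeding-distance rule)
FD = 4.1 * 1.35 cm = 5.5350 cm

Final answer: 5.5350 cm


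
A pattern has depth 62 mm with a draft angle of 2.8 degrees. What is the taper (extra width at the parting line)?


Formula: taper = depth * tan(draft_angle)
tan(2.8 deg) = 0.0489082
taper = 62 mm * 0.0489082 = 3.0323 mm

3.0323 mm


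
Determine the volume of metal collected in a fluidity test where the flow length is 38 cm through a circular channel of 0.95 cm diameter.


Formula: V = pi * (d/2)^2 * L  (cylinder volume)
Radius = 0.95/2 = 0.475 cm
V = pi * 0.475^2 * 38 = 26.9352 cm^3

Answer: 26.9352 cm^3


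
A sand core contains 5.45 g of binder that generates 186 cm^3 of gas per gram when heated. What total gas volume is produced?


Formula: V_gas = W_binder * gas_evolution_rate
V = 5.45 g * 186 cm^3/g = 1013.7000 cm^3

1013.7000 cm^3


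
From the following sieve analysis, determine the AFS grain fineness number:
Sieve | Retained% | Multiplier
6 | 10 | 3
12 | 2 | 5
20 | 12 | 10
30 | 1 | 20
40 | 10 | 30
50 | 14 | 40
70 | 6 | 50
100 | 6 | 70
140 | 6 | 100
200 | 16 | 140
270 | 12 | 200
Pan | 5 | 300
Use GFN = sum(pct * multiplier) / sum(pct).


Formula: GFN = sum(pct * multiplier) / sum(pct)
sum(pct * multiplier) = 8500
sum(pct) = 100
GFN = 8500 / 100 = 85.00


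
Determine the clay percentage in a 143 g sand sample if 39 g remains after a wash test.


Formula: Clay% = (W_total - W_washed) / W_total * 100
Clay mass = 143 - 39 = 104 g
Clay% = 104 / 143 * 100 = 72.7273%


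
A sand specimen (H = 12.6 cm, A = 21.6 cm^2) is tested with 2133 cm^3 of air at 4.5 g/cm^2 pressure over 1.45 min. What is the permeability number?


Formula: Permeability Number P = (V * H) / (p * A * t)
Numerator: V * H = 2133 * 12.6 = 26875.8
Denominator: p * A * t = 4.5 * 21.6 * 1.45 = 140.94
P = 26875.8 / 140.94 = 190.6897

Final answer: 190.6897


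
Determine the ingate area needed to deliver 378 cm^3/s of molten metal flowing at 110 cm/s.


Formula: A_ingate = Q / v  (continuity equation)
A = 378 cm^3/s / 110 cm/s = 3.4364 cm^2

3.4364 cm^2


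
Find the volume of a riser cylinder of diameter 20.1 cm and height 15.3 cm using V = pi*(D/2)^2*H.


Formula: V = pi * (D/2)^2 * H  (cylinder volume)
Radius = D/2 = 20.1/2 = 10.05 cm
V = pi * 10.05^2 * 15.3 = 4854.8233 cm^3

Answer: 4854.8233 cm^3


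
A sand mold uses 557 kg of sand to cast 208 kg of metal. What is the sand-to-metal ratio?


Formula: Sand-to-Metal Ratio = W_sand / W_metal
Ratio = 557 kg / 208 kg = 2.6779

Answer: 2.6779


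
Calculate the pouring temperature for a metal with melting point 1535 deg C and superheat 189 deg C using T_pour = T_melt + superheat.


Formula: T_pour = T_melt + Superheat
T_pour = 1535 + 189 = 1724 deg C

Final answer: 1724 deg C


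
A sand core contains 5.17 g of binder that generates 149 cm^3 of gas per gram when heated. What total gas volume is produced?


Formula: V_gas = W_binder * gas_evolution_rate
V = 5.17 g * 149 cm^3/g = 770.3300 cm^3


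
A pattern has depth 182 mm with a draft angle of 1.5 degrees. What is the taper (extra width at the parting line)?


Formula: taper = depth * tan(draft_angle)
tan(1.5 deg) = 0.0261859
taper = 182 mm * 0.0261859 = 4.7658 mm


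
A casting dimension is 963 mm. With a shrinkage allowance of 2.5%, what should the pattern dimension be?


Formula: L_pattern = L_casting * (1 + shrinkage_rate/100)
Shrinkage factor = 1 + 2.5/100 = 1.025
L_pattern = 963 mm * 1.025 = 987.0750 mm

987.0750 mm


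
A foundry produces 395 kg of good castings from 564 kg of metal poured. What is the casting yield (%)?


Formula: Casting Yield = (W_good / W_total) * 100
Yield = (395 kg / 564 kg) * 100 = 70.0355%

Final answer: 70.0355%


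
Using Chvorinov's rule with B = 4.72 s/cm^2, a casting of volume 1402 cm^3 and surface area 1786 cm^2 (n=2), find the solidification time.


Formula: t_s = B * (V/A)^n  (Chvorinov's rule, n=2)
Modulus M = V/A = 1402/1786 = 0.784994 cm
M^2 = 0.784994^2 = 0.616216 cm^2
t_s = 4.72 * 0.616216 = 2.9085 s


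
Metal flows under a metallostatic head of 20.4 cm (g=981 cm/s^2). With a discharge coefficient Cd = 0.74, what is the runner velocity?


Formula: v = Cd * sqrt(2 * g * h)  (Torricelli with discharge coefficient)
2*g*h = 2 * 981 * 20.4 = 40024.8 cm^2/s^2
sqrt(40024.8) = 200.06199 cm/s
v = 0.74 * 200.06199 = 148.0459 cm/s

148.0459 cm/s


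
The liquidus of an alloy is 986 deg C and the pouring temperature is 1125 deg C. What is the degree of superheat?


Formula: Superheat = T_pour - T_melt
Superheat = 1125 - 986 = 139 deg C

139 deg C


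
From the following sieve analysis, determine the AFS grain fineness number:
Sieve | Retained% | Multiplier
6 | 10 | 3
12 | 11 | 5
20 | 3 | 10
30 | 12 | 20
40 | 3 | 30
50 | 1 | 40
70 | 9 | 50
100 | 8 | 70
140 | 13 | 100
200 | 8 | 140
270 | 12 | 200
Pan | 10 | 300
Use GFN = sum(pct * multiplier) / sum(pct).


Formula: GFN = sum(pct * multiplier) / sum(pct)
sum(pct * multiplier) = 9315
sum(pct) = 100
GFN = 9315 / 100 = 93.15

Final answer: 93.15


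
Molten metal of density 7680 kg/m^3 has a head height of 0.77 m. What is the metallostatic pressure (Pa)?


Formula: P = rho * g * h
rho * g = 7680 * 9.81 = 75340.8 N/m^3
P = 75340.8 * 0.77 = 58012.4160 Pa

Final answer: 58012.4160 Pa


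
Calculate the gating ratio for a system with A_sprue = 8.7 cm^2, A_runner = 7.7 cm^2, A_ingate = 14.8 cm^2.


Sprue:Runner:Ingate = 1 : 7.7/8.7 : 14.8/8.7 = 1:0.89:1.70

Answer: 1:0.89:1.70


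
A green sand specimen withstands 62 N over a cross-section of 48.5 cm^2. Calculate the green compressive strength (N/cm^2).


Formula: Compressive Strength = Force / Area
Strength = 62 N / 48.5 cm^2 = 1.2784 N/cm^2


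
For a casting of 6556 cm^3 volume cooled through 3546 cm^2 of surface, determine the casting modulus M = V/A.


Formula: Casting Modulus M = V / A
M = 6556 cm^3 / 3546 cm^2 = 1.8488 cm

1.8488 cm


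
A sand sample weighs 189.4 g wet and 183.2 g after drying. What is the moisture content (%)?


Formula: MC = (W_wet - W_dry) / W_wet * 100
Water mass = 189.4 - 183.2 = 6.2 g
MC = 6.2 / 189.4 * 100 = 3.2735%

3.2735%


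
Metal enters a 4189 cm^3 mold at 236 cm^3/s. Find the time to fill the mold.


Formula: t_fill = V_mold / Q_flow
t = 4189 cm^3 / 236 cm^3/s = 17.7500 s

Final answer: 17.7500 s


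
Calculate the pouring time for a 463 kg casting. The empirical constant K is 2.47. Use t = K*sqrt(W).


Formula: t = K * sqrt(W)
sqrt(W) = sqrt(463) = 21.51743
t = 2.47 * 21.51743 = 53.1481 s

53.1481 s


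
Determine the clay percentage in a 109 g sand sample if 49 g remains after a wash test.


Formula: Clay% = (W_total - W_washed) / W_total * 100
Clay mass = 109 - 49 = 60 g
Clay% = 60 / 109 * 100 = 55.0459%

Answer: 55.0459%


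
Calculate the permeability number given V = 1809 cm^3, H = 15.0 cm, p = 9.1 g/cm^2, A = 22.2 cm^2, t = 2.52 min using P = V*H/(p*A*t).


Formula: Permeability Number P = (V * H) / (p * A * t)
Numerator: V * H = 1809 * 15.0 = 27135.0
Denominator: p * A * t = 9.1 * 22.2 * 2.52 = 509.0904
P = 27135.0 / 509.0904 = 53.3009

Final answer: 53.3009


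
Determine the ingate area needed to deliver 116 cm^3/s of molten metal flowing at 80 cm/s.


Formula: A_ingate = Q / v  (continuity equation)
A = 116 cm^3/s / 80 cm/s = 1.4500 cm^2

1.4500 cm^2


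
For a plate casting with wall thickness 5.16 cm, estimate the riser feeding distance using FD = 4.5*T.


Formula: FD = 4.5 * T  (riser feeding-distance rule)
FD = 4.5 * 5.16 cm = 23.2200 cm


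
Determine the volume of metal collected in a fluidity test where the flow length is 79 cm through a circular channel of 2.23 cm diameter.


Formula: V = pi * (d/2)^2 * L  (cylinder volume)
Radius = 2.23/2 = 1.115 cm
V = pi * 1.115^2 * 79 = 308.5508 cm^3


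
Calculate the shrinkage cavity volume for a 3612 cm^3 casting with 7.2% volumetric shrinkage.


Formula: V_shrink = V_casting * shrinkage_pct / 100
V_shrink = 3612 cm^3 * 7.2 / 100 = 260.0640 cm^3

Answer: 260.0640 cm^3


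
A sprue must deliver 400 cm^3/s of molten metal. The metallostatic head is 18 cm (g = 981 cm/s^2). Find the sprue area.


Formula: v = sqrt(2*g*h), A = Q/v
Velocity: v = sqrt(2 * 981 * 18) = sqrt(35316) = 187.9255 cm/s
Sprue area: A = Q / v = 400 / 187.9255 = 2.1285 cm^2

Answer: 2.1285 cm^2


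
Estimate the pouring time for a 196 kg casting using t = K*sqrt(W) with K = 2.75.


Formula: t = K * sqrt(W)
sqrt(W) = sqrt(196) = 14.00000
t = 2.75 * 14.00000 = 38.5000 s

38.5000 s


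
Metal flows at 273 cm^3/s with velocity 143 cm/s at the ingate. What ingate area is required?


Formula: A_ingate = Q / v  (continuity equation)
A = 273 cm^3/s / 143 cm/s = 1.9091 cm^2


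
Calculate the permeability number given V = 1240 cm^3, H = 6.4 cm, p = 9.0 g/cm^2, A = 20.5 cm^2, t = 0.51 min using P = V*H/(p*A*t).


Formula: Permeability Number P = (V * H) / (p * A * t)
Numerator: V * H = 1240 * 6.4 = 7936.0
Denominator: p * A * t = 9.0 * 20.5 * 0.51 = 94.095
P = 7936.0 / 94.095 = 84.3403


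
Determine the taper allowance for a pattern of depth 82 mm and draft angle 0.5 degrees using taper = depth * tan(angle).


Formula: taper = depth * tan(draft_angle)
tan(0.5 deg) = 0.0087269
taper = 82 mm * 0.0087269 = 0.7156 mm

Answer: 0.7156 mm


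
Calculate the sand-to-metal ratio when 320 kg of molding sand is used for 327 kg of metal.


Formula: Sand-to-Metal Ratio = W_sand / W_metal
Ratio = 320 kg / 327 kg = 0.9786

Answer: 0.9786


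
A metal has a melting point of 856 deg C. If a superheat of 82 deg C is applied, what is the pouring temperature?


Formula: T_pour = T_melt + Superheat
T_pour = 856 + 82 = 938 deg C


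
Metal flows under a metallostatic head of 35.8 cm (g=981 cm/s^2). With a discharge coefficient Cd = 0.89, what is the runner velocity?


Formula: v = Cd * sqrt(2 * g * h)  (Torricelli with discharge coefficient)
2*g*h = 2 * 981 * 35.8 = 70239.6 cm^2/s^2
sqrt(70239.6) = 265.02755 cm/s
v = 0.89 * 265.02755 = 235.8745 cm/s

Answer: 235.8745 cm/s


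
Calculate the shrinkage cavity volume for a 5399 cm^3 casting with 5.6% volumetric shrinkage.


Formula: V_shrink = V_casting * shrinkage_pct / 100
V_shrink = 5399 cm^3 * 5.6 / 100 = 302.3440 cm^3

Final answer: 302.3440 cm^3


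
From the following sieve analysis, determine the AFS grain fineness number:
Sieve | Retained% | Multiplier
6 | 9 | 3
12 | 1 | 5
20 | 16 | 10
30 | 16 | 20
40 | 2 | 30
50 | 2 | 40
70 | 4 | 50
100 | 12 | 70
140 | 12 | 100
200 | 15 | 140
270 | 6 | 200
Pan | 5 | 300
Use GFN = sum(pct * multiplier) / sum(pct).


Formula: GFN = sum(pct * multiplier) / sum(pct)
sum(pct * multiplier) = 7692
sum(pct) = 100
GFN = 7692 / 100 = 76.92

76.92


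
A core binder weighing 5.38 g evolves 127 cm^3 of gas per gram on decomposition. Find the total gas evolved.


Formula: V_gas = W_binder * gas_evolution_rate
V = 5.38 g * 127 cm^3/g = 683.2600 cm^3

Answer: 683.2600 cm^3


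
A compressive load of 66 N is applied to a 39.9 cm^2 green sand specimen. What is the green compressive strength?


Formula: Compressive Strength = Force / Area
Strength = 66 N / 39.9 cm^2 = 1.6541 N/cm^2


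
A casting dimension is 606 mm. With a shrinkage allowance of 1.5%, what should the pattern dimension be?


Formula: L_pattern = L_casting * (1 + shrinkage_rate/100)
Shrinkage factor = 1 + 1.5/100 = 1.015
L_pattern = 606 mm * 1.015 = 615.0900 mm

615.0900 mm


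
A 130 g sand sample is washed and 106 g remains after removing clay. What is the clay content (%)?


Formula: Clay% = (W_total - W_washed) / W_total * 100
Clay mass = 130 - 106 = 24 g
Clay% = 24 / 130 * 100 = 18.4615%


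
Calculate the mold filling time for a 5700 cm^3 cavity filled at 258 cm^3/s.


Formula: t_fill = V_mold / Q_flow
t = 5700 cm^3 / 258 cm^3/s = 22.0930 s

Final answer: 22.0930 s


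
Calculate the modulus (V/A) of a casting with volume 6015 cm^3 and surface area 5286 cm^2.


Formula: Casting Modulus M = V / A
M = 6015 cm^3 / 5286 cm^2 = 1.1379 cm

Answer: 1.1379 cm


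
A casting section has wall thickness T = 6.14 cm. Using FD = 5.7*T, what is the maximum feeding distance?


Formula: FD = 5.7 * T  (riser feeding-distance rule)
FD = 5.7 * 6.14 cm = 34.9980 cm

34.9980 cm


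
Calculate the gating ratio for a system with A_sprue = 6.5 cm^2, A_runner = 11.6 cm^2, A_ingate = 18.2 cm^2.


Sprue:Runner:Ingate = 1 : 11.6/6.5 : 18.2/6.5 = 1:1.78:2.80

Final answer: 1:1.78:2.80


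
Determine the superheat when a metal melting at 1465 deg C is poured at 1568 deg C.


Formula: Superheat = T_pour - T_melt
Superheat = 1568 - 1465 = 103 deg C

Answer: 103 deg C


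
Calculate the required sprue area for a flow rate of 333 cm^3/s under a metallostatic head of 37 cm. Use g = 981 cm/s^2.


Formula: v = sqrt(2*g*h), A = Q/v
Velocity: v = sqrt(2 * 981 * 37) = sqrt(72594) = 269.4327 cm/s
Sprue area: A = Q / v = 333 / 269.4327 = 1.2359 cm^2


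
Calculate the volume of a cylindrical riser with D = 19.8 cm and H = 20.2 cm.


Formula: V = pi * (D/2)^2 * H  (cylinder volume)
Radius = D/2 = 19.8/2 = 9.9 cm
V = pi * 9.9^2 * 20.2 = 6219.7314 cm^3

6219.7314 cm^3


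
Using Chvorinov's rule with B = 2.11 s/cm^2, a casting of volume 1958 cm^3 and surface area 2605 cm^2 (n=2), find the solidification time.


Formula: t_s = B * (V/A)^n  (Chvorinov's rule, n=2)
Modulus M = V/A = 1958/2605 = 0.751631 cm
M^2 = 0.751631^2 = 0.564949 cm^2
t_s = 2.11 * 0.564949 = 1.1920 s

Answer: 1.1920 s


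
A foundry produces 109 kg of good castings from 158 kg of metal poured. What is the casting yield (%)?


Formula: Casting Yield = (W_good / W_total) * 100
Yield = (109 kg / 158 kg) * 100 = 68.9873%

Answer: 68.9873%


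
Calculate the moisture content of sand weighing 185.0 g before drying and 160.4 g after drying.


Formula: MC = (W_wet - W_dry) / W_wet * 100
Water mass = 185.0 - 160.4 = 24.6 g
MC = 24.6 / 185.0 * 100 = 13.2973%

Answer: 13.2973%


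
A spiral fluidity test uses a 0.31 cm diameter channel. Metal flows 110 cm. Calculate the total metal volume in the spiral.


Formula: V = pi * (d/2)^2 * L  (cylinder volume)
Radius = 0.31/2 = 0.155 cm
V = pi * 0.155^2 * 110 = 8.3024 cm^3


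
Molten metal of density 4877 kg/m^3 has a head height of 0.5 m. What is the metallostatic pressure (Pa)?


Formula: P = rho * g * h
rho * g = 4877 * 9.81 = 47843.37 N/m^3
P = 47843.37 * 0.5 = 23921.6850 Pa

Answer: 23921.6850 Pa


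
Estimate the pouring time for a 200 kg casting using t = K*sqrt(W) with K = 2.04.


Formula: t = K * sqrt(W)
sqrt(W) = sqrt(200) = 14.14214
t = 2.04 * 14.14214 = 28.8500 s

Final answer: 28.8500 s


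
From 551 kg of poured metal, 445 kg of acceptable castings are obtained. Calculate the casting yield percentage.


Formula: Casting Yield = (W_good / W_total) * 100
Yield = (445 kg / 551 kg) * 100 = 80.7623%

Final answer: 80.7623%


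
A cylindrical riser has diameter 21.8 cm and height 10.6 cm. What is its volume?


Formula: V = pi * (D/2)^2 * H  (cylinder volume)
Radius = D/2 = 21.8/2 = 10.9 cm
V = pi * 10.9^2 * 10.6 = 3956.4778 cm^3

Answer: 3956.4778 cm^3


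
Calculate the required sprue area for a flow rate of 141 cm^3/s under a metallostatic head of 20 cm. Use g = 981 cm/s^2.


Formula: v = sqrt(2*g*h), A = Q/v
Velocity: v = sqrt(2 * 981 * 20) = sqrt(39240) = 198.0909 cm/s
Sprue area: A = Q / v = 141 / 198.0909 = 0.7118 cm^2


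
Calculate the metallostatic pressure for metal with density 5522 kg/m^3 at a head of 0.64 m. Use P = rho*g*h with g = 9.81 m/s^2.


Formula: P = rho * g * h
rho * g = 5522 * 9.81 = 54170.82 N/m^3
P = 54170.82 * 0.64 = 34669.3248 Pa

Final answer: 34669.3248 Pa


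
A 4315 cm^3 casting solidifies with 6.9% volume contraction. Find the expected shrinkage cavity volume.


Formula: V_shrink = V_casting * shrinkage_pct / 100
V_shrink = 4315 cm^3 * 6.9 / 100 = 297.7350 cm^3

Final answer: 297.7350 cm^3


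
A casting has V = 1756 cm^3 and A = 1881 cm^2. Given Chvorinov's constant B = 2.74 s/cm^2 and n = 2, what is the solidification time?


Formula: t_s = B * (V/A)^n  (Chvorinov's rule, n=2)
Modulus M = V/A = 1756/1881 = 0.933546 cm
M^2 = 0.933546^2 = 0.871508 cm^2
t_s = 2.74 * 0.871508 = 2.3879 s

Final answer: 2.3879 s


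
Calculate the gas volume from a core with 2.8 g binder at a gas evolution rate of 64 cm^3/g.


Formula: V_gas = W_binder * gas_evolution_rate
V = 2.8 g * 64 cm^3/g = 179.2000 cm^3

Answer: 179.2000 cm^3


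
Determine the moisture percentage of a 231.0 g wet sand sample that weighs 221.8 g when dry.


Formula: MC = (W_wet - W_dry) / W_wet * 100
Water mass = 231.0 - 221.8 = 9.2 g
MC = 9.2 / 231.0 * 100 = 3.9827%

Final answer: 3.9827%


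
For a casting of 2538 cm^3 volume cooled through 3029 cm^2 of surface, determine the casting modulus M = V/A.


Formula: Casting Modulus M = V / A
M = 2538 cm^3 / 3029 cm^2 = 0.8379 cm


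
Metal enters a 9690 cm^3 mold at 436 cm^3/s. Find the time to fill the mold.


Formula: t_fill = V_mold / Q_flow
t = 9690 cm^3 / 436 cm^3/s = 22.2248 s


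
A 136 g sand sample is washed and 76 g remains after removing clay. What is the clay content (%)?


Formula: Clay% = (W_total - W_washed) / W_total * 100
Clay mass = 136 - 76 = 60 g
Clay% = 60 / 136 * 100 = 44.1176%

Answer: 44.1176%


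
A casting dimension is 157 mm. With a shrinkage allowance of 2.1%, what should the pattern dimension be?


Formula: L_pattern = L_casting * (1 + shrinkage_rate/100)
Shrinkage factor = 1 + 2.1/100 = 1.021
L_pattern = 157 mm * 1.021 = 160.2970 mm

160.2970 mm


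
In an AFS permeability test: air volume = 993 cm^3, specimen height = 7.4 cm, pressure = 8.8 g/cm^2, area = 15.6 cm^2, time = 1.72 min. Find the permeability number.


Formula: Permeability Number P = (V * H) / (p * A * t)
Numerator: V * H = 993 * 7.4 = 7348.2
Denominator: p * A * t = 8.8 * 15.6 * 1.72 = 236.1216
P = 7348.2 / 236.1216 = 31.1204

31.1204


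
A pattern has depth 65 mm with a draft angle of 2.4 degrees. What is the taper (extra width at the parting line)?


Formula: taper = depth * tan(draft_angle)
tan(2.4 deg) = 0.0419124
taper = 65 mm * 0.0419124 = 2.7243 mm


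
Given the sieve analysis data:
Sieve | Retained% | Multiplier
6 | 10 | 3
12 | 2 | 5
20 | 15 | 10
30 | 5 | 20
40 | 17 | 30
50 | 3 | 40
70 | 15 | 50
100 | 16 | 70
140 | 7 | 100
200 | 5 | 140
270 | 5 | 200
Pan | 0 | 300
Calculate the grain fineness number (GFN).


Formula: GFN = sum(pct * multiplier) / sum(pct)
sum(pct * multiplier) = 5190
sum(pct) = 100
GFN = 5190 / 100 = 51.90

Answer: 51.90


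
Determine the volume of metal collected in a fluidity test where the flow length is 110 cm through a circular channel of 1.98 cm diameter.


Formula: V = pi * (d/2)^2 * L  (cylinder volume)
Radius = 1.98/2 = 0.99 cm
V = pi * 0.99^2 * 110 = 338.6982 cm^3


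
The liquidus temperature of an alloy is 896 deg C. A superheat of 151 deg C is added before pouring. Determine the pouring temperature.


Formula: T_pour = T_melt + Superheat
T_pour = 896 + 151 = 1047 deg C

1047 deg C


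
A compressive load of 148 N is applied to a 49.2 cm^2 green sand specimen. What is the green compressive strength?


Formula: Compressive Strength = Force / Area
Strength = 148 N / 49.2 cm^2 = 3.0081 N/cm^2


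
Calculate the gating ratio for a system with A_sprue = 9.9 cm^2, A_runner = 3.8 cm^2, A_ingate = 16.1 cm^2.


Sprue:Runner:Ingate = 1 : 3.8/9.9 : 16.1/9.9 = 1:0.38:1.63


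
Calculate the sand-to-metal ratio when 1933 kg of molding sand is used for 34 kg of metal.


Formula: Sand-to-Metal Ratio = W_sand / W_metal
Ratio = 1933 kg / 34 kg = 56.8529

56.8529


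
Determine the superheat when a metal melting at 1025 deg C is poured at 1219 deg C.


Formula: Superheat = T_pour - T_melt
Superheat = 1219 - 1025 = 194 deg C

194 deg C


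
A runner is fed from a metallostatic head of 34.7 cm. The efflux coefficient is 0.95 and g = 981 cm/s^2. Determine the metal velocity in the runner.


Formula: v = Cd * sqrt(2 * g * h)  (Torricelli with discharge coefficient)
2*g*h = 2 * 981 * 34.7 = 68081.4 cm^2/s^2
sqrt(68081.4) = 260.92413 cm/s
v = 0.95 * 260.92413 = 247.8779 cm/s

Final answer: 247.8779 cm/s


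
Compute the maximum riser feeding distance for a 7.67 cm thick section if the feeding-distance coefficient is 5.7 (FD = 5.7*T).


Formula: FD = 5.7 * T  (riser feeding-distance rule)
FD = 5.7 * 7.67 cm = 43.7190 cm

Answer: 43.7190 cm


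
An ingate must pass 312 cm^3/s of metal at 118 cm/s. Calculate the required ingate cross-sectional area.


Formula: A_ingate = Q / v  (continuity equation)
A = 312 cm^3/s / 118 cm/s = 2.6441 cm^2

2.6441 cm^2


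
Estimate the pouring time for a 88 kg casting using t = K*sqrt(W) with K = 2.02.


Formula: t = K * sqrt(W)
sqrt(W) = sqrt(88) = 9.38083
t = 2.02 * 9.38083 = 18.9493 s

Final answer: 18.9493 s


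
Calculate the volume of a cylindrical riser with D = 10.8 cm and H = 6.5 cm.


Formula: V = pi * (D/2)^2 * H  (cylinder volume)
Radius = D/2 = 10.8/2 = 5.4 cm
V = pi * 5.4^2 * 6.5 = 595.4575 cm^3


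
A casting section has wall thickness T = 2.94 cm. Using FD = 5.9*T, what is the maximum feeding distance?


Formula: FD = 5.9 * T  (riser feeding-distance rule)
FD = 5.9 * 2.94 cm = 17.3460 cm

Final answer: 17.3460 cm


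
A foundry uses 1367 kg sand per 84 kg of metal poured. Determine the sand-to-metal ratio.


Formula: Sand-to-Metal Ratio = W_sand / W_metal
Ratio = 1367 kg / 84 kg = 16.2738

Final answer: 16.2738


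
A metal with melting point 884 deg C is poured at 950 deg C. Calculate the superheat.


Formula: Superheat = T_pour - T_melt
Superheat = 950 - 884 = 66 deg C

66 deg C


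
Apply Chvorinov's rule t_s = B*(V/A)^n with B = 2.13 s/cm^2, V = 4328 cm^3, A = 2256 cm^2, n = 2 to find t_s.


Formula: t_s = B * (V/A)^n  (Chvorinov's rule, n=2)
Modulus M = V/A = 4328/2256 = 1.918440 cm
M^2 = 1.918440^2 = 3.680412 cm^2
t_s = 2.13 * 3.680412 = 7.8393 s

Final answer: 7.8393 s


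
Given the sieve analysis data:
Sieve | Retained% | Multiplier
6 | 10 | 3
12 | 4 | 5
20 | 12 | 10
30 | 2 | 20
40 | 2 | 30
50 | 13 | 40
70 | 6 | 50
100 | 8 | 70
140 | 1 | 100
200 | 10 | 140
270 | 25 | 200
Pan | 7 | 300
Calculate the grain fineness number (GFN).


Formula: GFN = sum(pct * multiplier) / sum(pct)
sum(pct * multiplier) = 10250
sum(pct) = 100
GFN = 10250 / 100 = 102.50

Final answer: 102.50


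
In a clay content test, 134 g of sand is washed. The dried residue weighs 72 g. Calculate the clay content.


Formula: Clay% = (W_total - W_washed) / W_total * 100
Clay mass = 134 - 72 = 62 g
Clay% = 62 / 134 * 100 = 46.2687%

46.2687%


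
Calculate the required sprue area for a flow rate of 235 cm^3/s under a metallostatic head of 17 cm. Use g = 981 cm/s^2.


Formula: v = sqrt(2*g*h), A = Q/v
Velocity: v = sqrt(2 * 981 * 17) = sqrt(33354) = 182.6308 cm/s
Sprue area: A = Q / v = 235 / 182.6308 = 1.2867 cm^2

Final answer: 1.2867 cm^2


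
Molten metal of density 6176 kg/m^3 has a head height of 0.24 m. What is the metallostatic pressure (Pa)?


Formula: P = rho * g * h
rho * g = 6176 * 9.81 = 60586.56 N/m^3
P = 60586.56 * 0.24 = 14540.7744 Pa

Final answer: 14540.7744 Pa


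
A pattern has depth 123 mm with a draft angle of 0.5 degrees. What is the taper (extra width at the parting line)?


Formula: taper = depth * tan(draft_angle)
tan(0.5 deg) = 0.0087269
taper = 123 mm * 0.0087269 = 1.0734 mm

Answer: 1.0734 mm


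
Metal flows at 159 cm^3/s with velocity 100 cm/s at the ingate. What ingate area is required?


Formula: A_ingate = Q / v  (continuity equation)
A = 159 cm^3/s / 100 cm/s = 1.5900 cm^2


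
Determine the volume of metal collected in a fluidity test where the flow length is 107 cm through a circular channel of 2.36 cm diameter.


Formula: V = pi * (d/2)^2 * L  (cylinder volume)
Radius = 2.36/2 = 1.18 cm
V = pi * 1.18^2 * 107 = 468.0558 cm^3

Final answer: 468.0558 cm^3


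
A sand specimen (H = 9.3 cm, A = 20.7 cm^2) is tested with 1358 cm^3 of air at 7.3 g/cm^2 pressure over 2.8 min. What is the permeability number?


Formula: Permeability Number P = (V * H) / (p * A * t)
Numerator: V * H = 1358 * 9.3 = 12629.4
Denominator: p * A * t = 7.3 * 20.7 * 2.8 = 423.108
P = 12629.4 / 423.108 = 29.8491

29.8491


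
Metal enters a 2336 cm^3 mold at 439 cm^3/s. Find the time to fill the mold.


Formula: t_fill = V_mold / Q_flow
t = 2336 cm^3 / 439 cm^3/s = 5.3212 s


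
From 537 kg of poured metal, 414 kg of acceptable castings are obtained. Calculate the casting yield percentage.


Formula: Casting Yield = (W_good / W_total) * 100
Yield = (414 kg / 537 kg) * 100 = 77.0950%


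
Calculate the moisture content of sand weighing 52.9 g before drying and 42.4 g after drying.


Formula: MC = (W_wet - W_dry) / W_wet * 100
Water mass = 52.9 - 42.4 = 10.5 g
MC = 10.5 / 52.9 * 100 = 19.8488%

Answer: 19.8488%


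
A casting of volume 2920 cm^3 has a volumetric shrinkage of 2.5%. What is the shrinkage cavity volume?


Formula: V_shrink = V_casting * shrinkage_pct / 100
V_shrink = 2920 cm^3 * 2.5 / 100 = 73.0000 cm^3


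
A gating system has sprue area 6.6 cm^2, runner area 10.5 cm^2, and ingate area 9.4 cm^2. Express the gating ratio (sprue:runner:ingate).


Sprue:Runner:Ingate = 1 : 10.5/6.6 : 9.4/6.6 = 1:1.59:1.42

1:1.59:1.42
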